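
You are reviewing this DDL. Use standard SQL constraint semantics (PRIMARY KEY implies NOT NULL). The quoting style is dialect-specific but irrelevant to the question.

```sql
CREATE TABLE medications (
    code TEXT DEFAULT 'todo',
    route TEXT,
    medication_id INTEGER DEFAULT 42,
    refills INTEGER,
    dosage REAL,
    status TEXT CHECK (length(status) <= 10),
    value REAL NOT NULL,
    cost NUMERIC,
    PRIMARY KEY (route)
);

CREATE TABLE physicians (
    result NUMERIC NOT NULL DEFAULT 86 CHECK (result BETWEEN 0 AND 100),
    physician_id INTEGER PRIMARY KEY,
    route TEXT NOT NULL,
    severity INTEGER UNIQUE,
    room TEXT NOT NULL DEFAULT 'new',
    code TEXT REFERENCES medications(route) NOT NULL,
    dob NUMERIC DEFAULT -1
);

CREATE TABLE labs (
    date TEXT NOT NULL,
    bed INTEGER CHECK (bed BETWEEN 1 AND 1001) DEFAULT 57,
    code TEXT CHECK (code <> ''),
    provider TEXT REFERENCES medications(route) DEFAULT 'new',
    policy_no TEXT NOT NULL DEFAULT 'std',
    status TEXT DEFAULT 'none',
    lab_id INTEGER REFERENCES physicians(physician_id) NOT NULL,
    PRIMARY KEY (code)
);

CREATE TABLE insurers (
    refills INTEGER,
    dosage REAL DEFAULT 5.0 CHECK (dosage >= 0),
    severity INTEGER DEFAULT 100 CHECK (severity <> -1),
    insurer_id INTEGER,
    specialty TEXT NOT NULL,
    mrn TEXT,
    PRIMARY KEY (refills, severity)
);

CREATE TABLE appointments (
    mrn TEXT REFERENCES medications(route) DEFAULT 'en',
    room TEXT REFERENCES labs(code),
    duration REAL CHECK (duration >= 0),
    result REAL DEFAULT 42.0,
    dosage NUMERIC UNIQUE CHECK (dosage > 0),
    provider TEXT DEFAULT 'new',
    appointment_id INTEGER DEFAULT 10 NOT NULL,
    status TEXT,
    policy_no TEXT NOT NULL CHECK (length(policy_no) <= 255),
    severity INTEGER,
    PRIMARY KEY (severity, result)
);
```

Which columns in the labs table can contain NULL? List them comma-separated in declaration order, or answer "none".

bed, provider, status

- date: declared NOT NULL → not nullable.
- bed: CHECK does not forbid NULL (a CHECK constraint passes when its expression is NULL) → nullable.
- code: part of the PRIMARY KEY, which implies NOT NULL → not nullable.
- provider: a foreign key column may be NULL unless separately constrained → nullable.
- policy_no: declared NOT NULL → not nullable.
- status: DEFAULT only fills an omitted column; an explicit NULL is still allowed → nullable.
- lab_id: declared NOT NULL → not nullable.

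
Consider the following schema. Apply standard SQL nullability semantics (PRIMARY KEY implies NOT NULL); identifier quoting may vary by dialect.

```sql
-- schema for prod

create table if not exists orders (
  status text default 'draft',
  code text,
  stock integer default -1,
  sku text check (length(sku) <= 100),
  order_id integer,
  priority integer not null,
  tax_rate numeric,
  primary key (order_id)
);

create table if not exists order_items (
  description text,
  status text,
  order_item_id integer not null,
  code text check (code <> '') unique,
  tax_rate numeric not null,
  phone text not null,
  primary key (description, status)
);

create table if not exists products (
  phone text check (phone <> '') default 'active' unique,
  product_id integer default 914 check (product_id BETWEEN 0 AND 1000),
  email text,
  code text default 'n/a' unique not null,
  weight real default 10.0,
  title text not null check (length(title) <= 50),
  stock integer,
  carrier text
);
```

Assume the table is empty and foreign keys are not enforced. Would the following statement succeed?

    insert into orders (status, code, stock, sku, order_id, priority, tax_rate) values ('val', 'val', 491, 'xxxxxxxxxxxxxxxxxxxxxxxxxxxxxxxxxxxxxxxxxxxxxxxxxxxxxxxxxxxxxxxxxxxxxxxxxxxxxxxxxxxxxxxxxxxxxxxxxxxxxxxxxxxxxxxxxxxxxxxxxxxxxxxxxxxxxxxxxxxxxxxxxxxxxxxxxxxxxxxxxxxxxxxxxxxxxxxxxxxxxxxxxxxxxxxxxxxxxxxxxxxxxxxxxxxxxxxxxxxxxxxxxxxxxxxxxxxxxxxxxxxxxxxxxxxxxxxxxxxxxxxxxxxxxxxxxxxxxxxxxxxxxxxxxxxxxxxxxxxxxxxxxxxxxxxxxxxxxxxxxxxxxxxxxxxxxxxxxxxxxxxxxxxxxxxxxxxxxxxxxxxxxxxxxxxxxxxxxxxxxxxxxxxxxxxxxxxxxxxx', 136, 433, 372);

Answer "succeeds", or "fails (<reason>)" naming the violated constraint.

fails (CHECK on sku)

The value 'xxxxxxxxxxxxxxxxxxxxxxxxxxxxxxxxxxxxxxxxxxxxxxxxxxxxxxxxxxxxxxxxxxxxxxxxxxxxxxxxxxxxxxxxxxxxxxxxxxxxxxxxxxxxxxxxxxxxxxxxxxxxxxxxxxxxxxxxxxxxxxxxxxxxxxxxxxxxxxxxxxxxxxxxxxxxxxxxxxxxxxxxxxxxxxxxxxxxxxxxxxxxxxxxxxxxxxxxxxxxxxxxxxxxxxxxxxxxxxxxxxxxxxxxxxxxxxxxxxxxxxxxxxxxxxxxxxxxxxxxxxxxxxxxxxxxxxxxxxxxxxxxxxxxxxxxxxxxxxxxxxxxxxxxxxxxxxxxxxxxxxxxxxxxxxxxxxxxxxxxxxxxxxxxxxxxxxxxxxxxxxxxxxxxxxxxxxxxxxxx' for sku violates CHECK (length(sku) <= 100).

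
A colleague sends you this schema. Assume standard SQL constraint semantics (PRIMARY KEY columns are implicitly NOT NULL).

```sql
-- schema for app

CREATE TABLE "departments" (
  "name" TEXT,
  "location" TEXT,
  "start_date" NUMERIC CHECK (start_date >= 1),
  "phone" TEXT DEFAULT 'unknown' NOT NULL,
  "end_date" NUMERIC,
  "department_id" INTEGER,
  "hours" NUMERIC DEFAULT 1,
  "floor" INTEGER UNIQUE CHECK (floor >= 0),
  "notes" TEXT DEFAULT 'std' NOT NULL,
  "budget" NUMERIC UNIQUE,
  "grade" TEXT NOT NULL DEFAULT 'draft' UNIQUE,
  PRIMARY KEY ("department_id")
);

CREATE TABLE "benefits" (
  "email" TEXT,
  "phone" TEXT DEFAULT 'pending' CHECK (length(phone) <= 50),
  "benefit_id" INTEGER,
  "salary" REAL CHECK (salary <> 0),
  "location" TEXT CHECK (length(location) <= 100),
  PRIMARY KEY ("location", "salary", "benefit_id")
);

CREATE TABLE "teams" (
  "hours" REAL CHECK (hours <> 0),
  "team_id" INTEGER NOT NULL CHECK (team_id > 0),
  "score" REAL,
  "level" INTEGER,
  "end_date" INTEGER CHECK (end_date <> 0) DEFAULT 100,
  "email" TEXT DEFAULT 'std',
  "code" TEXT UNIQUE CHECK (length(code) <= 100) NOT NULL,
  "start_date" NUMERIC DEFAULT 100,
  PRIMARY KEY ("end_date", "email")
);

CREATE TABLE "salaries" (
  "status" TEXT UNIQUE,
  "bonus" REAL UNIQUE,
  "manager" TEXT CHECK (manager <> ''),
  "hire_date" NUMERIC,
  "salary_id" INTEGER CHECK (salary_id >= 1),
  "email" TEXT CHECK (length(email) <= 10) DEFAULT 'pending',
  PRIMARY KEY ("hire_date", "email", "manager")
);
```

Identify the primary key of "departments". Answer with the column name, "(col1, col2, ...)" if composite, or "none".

department_id is declared PRIMARY KEY as a table-level PRIMARY KEY clause.

department_id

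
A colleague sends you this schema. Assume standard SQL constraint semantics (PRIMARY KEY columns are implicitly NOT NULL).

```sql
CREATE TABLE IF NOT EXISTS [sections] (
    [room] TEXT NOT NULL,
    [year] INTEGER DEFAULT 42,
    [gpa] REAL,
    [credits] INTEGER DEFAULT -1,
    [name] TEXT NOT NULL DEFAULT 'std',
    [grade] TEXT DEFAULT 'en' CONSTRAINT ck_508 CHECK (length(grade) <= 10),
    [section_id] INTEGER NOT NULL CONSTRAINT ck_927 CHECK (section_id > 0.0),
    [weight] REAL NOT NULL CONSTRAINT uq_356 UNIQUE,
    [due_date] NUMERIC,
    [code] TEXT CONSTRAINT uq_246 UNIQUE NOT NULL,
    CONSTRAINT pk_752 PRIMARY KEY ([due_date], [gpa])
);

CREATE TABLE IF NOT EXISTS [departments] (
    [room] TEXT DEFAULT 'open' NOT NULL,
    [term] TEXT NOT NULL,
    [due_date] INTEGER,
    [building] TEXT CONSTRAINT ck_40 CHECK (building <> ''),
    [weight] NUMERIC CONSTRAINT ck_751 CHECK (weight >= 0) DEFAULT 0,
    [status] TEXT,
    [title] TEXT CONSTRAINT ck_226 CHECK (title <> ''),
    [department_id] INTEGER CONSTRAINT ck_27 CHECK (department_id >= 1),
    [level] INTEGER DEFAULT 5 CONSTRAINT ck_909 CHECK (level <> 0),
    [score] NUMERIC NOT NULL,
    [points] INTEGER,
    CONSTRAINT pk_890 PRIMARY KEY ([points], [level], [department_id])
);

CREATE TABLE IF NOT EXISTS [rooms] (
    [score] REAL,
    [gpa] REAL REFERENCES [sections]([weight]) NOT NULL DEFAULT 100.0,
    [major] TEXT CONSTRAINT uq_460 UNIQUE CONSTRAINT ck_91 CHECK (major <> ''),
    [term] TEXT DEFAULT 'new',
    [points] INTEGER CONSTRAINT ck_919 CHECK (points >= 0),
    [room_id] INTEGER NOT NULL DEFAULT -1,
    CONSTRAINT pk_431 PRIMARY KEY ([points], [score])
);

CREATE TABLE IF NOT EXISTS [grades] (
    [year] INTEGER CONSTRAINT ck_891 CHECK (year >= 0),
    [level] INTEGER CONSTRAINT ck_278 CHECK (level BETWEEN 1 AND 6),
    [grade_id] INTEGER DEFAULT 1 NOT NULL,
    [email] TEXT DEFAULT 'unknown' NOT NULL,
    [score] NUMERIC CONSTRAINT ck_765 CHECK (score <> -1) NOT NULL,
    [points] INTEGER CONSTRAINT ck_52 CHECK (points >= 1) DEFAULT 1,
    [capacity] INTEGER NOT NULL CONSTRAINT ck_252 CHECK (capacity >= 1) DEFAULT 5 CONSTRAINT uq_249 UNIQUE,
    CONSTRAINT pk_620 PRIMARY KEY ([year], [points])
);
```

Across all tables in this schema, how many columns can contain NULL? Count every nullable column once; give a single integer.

sections: 3 nullable (year, credits, grade — PK (due_date, gpa) and explicit NOT NULL columns excluded).
departments: 5 nullable (due_date, building, weight, status, title — PK (points, level, department_id) and explicit NOT NULL columns excluded).
rooms: 2 nullable (major, term — PK (points, score) and explicit NOT NULL columns excluded).
grades: 1 nullable (level — PK (year, points) and explicit NOT NULL columns excluded).
Total: 3 + 5 + 2 + 1 = 11.

11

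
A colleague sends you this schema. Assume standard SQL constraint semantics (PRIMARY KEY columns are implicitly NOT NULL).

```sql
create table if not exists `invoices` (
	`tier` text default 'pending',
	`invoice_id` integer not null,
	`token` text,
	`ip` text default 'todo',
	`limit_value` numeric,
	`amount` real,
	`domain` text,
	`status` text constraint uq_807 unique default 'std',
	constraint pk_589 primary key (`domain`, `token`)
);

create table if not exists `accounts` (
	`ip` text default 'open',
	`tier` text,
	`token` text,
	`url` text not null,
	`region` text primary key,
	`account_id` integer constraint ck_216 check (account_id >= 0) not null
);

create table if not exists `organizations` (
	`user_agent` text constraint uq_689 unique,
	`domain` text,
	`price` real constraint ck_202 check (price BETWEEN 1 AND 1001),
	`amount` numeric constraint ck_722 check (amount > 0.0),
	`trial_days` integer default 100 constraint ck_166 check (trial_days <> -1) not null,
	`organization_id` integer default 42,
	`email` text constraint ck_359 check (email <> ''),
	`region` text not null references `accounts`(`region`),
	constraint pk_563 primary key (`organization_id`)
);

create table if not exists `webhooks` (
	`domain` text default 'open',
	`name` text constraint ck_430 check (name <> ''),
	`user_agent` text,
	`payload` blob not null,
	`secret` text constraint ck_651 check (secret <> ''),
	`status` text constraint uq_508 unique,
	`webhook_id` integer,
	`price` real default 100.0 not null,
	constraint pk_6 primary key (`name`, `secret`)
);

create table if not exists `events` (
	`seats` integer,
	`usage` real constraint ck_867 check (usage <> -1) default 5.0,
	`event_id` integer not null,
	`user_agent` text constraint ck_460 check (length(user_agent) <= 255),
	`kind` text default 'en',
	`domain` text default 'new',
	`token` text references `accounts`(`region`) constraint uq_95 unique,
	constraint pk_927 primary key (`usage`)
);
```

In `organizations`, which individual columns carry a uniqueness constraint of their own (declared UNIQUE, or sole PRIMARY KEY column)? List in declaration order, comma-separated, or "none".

user_agent, organization_id

- user_agent: declared UNIQUE → unique.
- domain: no UNIQUE or single-column PK constraint.
- price: no UNIQUE or single-column PK constraint.
- amount: no UNIQUE or single-column PK constraint.
- trial_days: no UNIQUE or single-column PK constraint.
- organization_id: single-column PRIMARY KEY → unique.
- email: no UNIQUE or single-column PK constraint.
- region: no UNIQUE or single-column PK constraint.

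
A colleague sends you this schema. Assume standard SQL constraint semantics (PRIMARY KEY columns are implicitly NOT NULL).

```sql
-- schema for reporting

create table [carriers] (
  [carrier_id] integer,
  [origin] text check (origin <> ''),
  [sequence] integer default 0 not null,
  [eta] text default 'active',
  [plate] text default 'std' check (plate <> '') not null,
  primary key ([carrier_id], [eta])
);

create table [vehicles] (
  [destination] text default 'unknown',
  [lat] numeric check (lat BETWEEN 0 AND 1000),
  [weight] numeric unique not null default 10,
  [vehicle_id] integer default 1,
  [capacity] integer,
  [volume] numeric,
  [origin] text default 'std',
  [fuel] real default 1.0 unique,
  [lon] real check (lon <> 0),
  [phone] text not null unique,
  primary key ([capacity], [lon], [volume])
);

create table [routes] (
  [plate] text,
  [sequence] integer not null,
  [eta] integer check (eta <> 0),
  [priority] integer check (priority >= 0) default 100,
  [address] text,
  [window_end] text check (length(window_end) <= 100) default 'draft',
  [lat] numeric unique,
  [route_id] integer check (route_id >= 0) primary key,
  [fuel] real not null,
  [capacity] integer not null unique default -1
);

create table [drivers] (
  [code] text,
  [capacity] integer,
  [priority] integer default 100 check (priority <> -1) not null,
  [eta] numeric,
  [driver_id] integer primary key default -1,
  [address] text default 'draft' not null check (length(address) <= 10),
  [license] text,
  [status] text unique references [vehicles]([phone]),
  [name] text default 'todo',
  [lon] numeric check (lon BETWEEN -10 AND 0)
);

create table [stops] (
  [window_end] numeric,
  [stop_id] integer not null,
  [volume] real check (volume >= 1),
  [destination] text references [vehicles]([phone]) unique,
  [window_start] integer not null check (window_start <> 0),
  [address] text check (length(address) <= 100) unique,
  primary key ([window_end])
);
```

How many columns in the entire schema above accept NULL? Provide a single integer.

carriers: 1 nullable (origin — PK (carrier_id, eta) and explicit NOT NULL columns excluded).
vehicles: 5 nullable (destination, lat, vehicle_id, origin, fuel — PK (capacity, lon, volume) and explicit NOT NULL columns excluded).
routes: 6 nullable (plate, eta, priority, address, window_end, lat — PK (route_id) and explicit NOT NULL columns excluded).
drivers: 7 nullable (code, capacity, eta, license, status, name, lon — PK (driver_id) and explicit NOT NULL columns excluded).
stops: 3 nullable (volume, destination, address — PK (window_end) and explicit NOT NULL columns excluded).
Total: 1 + 5 + 6 + 7 + 3 = 22.

22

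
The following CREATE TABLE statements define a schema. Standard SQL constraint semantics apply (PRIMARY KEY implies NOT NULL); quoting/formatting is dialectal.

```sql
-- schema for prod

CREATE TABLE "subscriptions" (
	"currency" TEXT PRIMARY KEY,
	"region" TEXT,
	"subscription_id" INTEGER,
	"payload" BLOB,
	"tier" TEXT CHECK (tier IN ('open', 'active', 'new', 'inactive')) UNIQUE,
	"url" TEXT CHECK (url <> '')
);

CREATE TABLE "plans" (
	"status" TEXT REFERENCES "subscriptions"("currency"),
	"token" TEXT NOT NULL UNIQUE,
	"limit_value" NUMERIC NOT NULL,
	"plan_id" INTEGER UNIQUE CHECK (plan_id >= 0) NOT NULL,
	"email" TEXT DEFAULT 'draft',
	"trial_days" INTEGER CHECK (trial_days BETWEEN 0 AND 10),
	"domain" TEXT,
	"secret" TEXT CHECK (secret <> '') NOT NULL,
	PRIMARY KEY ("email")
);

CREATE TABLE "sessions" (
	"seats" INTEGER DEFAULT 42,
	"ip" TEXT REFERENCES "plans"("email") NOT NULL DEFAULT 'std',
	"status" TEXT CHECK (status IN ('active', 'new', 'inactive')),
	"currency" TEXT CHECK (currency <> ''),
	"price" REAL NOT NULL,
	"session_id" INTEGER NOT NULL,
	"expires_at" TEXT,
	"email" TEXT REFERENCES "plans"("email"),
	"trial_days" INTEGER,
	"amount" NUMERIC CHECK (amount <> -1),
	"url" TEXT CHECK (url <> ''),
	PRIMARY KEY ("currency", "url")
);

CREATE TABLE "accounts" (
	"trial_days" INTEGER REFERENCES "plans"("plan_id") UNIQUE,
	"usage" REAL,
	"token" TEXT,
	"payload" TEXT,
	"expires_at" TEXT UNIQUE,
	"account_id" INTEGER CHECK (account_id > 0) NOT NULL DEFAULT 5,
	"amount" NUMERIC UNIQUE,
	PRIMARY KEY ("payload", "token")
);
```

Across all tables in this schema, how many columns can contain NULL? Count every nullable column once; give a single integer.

subscriptions: 5 nullable (region, subscription_id, payload, tier, url — PK (currency) and explicit NOT NULL columns excluded).
plans: 3 nullable (status, trial_days, domain — PK (email) and explicit NOT NULL columns excluded).
sessions: 6 nullable (seats, status, expires_at, email, trial_days, amount — PK (currency, url) and explicit NOT NULL columns excluded).
accounts: 4 nullable (trial_days, usage, expires_at, amount — PK (payload, token) and explicit NOT NULL columns excluded).
Total: 5 + 3 + 6 + 4 = 18.

18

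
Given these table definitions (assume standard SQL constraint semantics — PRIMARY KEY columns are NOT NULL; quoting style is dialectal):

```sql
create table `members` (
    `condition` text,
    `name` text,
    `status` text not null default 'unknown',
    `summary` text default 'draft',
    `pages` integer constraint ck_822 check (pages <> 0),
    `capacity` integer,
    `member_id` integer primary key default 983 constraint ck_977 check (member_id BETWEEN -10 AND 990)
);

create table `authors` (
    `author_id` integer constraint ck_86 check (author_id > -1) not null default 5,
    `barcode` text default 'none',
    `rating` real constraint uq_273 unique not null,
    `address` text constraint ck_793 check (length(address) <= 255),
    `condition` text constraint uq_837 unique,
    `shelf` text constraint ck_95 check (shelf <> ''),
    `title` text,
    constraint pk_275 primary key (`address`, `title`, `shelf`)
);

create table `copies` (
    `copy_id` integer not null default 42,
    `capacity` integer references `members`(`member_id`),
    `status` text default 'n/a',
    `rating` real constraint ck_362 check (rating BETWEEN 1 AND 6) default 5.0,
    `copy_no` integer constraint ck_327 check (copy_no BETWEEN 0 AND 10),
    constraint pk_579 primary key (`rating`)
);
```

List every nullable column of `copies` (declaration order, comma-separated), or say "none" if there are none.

- copy_id: declared NOT NULL → not nullable.
- capacity: a foreign key column may be NULL unless separately constrained → nullable.
- status: DEFAULT only fills an omitted column; an explicit NULL is still allowed → nullable.
- rating: part of the PRIMARY KEY, which implies NOT NULL → not nullable.
- copy_no: CHECK does not forbid NULL (a CHECK constraint passes when its expression is NULL) → nullable.

capacity, status, copy_no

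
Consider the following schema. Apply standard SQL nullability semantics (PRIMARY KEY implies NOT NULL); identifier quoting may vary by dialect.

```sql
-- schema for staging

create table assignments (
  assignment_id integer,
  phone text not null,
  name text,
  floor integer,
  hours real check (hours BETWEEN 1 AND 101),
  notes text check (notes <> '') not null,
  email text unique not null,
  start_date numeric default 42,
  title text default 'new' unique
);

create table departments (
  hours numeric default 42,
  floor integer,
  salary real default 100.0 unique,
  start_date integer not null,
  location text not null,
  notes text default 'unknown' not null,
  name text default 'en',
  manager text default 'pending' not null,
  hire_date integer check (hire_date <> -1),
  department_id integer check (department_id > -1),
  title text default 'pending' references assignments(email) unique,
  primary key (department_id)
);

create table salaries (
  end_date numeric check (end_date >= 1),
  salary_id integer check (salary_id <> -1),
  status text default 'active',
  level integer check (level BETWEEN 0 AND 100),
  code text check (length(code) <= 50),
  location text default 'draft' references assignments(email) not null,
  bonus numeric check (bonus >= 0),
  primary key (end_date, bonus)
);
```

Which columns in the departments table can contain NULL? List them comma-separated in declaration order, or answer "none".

- hours: DEFAULT only fills an omitted column; an explicit NULL is still allowed → nullable.
- floor: no NOT NULL constraint applies → nullable.
- salary: UNIQUE does not imply NOT NULL → nullable.
- start_date: declared NOT NULL → not nullable.
- location: declared NOT NULL → not nullable.
- notes: declared NOT NULL → not nullable.
- name: DEFAULT only fills an omitted column; an explicit NULL is still allowed → nullable.
- manager: declared NOT NULL → not nullable.
- hire_date: CHECK does not forbid NULL (a CHECK constraint passes when its expression is NULL) → nullable.
- department_id: part of the PRIMARY KEY, which implies NOT NULL → not nullable.
- title: a foreign key column may be NULL unless separately constrained → nullable.

hours, floor, salary, name, hire_date, title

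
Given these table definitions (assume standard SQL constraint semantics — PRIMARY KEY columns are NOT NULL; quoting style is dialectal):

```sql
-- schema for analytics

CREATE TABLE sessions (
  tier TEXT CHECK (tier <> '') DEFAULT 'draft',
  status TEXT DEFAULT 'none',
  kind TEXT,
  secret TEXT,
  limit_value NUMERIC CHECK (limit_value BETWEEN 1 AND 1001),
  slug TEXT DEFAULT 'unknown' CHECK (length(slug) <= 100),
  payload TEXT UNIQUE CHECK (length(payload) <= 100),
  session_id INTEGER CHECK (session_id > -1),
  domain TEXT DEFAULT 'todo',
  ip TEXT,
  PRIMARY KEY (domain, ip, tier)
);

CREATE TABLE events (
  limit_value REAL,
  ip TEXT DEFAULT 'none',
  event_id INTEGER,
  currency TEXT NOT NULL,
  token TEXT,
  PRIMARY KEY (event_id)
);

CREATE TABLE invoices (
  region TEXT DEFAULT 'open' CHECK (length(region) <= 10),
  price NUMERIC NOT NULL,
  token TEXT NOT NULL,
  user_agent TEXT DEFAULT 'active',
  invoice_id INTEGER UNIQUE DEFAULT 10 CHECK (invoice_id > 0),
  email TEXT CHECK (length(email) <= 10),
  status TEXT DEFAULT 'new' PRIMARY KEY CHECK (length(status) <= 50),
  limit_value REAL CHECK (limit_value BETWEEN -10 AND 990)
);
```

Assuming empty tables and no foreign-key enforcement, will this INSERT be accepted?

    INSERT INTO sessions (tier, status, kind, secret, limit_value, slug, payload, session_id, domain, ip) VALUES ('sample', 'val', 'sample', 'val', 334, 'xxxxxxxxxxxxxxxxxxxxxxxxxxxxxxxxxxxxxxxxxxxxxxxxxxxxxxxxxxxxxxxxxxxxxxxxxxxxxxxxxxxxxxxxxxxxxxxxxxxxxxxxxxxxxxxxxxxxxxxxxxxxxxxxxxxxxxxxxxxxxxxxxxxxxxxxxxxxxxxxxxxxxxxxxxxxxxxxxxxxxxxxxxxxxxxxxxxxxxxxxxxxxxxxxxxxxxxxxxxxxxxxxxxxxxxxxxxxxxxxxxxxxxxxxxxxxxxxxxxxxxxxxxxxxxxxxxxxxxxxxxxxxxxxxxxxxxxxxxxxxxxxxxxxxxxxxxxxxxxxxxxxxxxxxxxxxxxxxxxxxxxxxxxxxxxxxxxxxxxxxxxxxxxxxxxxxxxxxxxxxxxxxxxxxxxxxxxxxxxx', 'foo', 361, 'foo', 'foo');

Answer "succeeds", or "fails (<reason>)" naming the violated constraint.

The value 'xxxxxxxxxxxxxxxxxxxxxxxxxxxxxxxxxxxxxxxxxxxxxxxxxxxxxxxxxxxxxxxxxxxxxxxxxxxxxxxxxxxxxxxxxxxxxxxxxxxxxxxxxxxxxxxxxxxxxxxxxxxxxxxxxxxxxxxxxxxxxxxxxxxxxxxxxxxxxxxxxxxxxxxxxxxxxxxxxxxxxxxxxxxxxxxxxxxxxxxxxxxxxxxxxxxxxxxxxxxxxxxxxxxxxxxxxxxxxxxxxxxxxxxxxxxxxxxxxxxxxxxxxxxxxxxxxxxxxxxxxxxxxxxxxxxxxxxxxxxxxxxxxxxxxxxxxxxxxxxxxxxxxxxxxxxxxxxxxxxxxxxxxxxxxxxxxxxxxxxxxxxxxxxxxxxxxxxxxxxxxxxxxxxxxxxxxxxxxxxx' for slug violates CHECK (length(slug) <= 100).

fails (CHECK on slug)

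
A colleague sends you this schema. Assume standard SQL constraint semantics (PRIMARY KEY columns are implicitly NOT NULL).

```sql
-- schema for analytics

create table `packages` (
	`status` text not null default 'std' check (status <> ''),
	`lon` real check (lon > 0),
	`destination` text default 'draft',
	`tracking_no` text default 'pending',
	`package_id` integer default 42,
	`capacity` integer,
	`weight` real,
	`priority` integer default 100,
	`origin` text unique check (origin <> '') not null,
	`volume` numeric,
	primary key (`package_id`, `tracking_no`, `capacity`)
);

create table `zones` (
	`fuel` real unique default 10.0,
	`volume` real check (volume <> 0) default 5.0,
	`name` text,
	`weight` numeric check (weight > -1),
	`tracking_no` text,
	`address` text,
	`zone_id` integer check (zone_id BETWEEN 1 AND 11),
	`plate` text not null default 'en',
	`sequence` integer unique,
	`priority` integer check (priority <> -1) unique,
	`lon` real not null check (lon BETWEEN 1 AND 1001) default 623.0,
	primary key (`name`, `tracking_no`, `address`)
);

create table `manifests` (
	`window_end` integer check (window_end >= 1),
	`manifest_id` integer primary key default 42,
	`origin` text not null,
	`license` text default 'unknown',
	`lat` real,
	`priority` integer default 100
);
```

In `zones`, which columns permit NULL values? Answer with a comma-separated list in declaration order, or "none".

- fuel: UNIQUE does not imply NOT NULL → nullable.
- volume: CHECK does not forbid NULL (a CHECK constraint passes when its expression is NULL) → nullable.
- name: part of the PRIMARY KEY, which implies NOT NULL → not nullable.
- weight: CHECK does not forbid NULL (a CHECK constraint passes when its expression is NULL) → nullable.
- tracking_no: part of the PRIMARY KEY, which implies NOT NULL → not nullable.
- address: part of the PRIMARY KEY, which implies NOT NULL → not nullable.
- zone_id: CHECK does not forbid NULL (a CHECK constraint passes when its expression is NULL) → nullable.
- plate: declared NOT NULL → not nullable.
- sequence: UNIQUE does not imply NOT NULL → nullable.
- priority: CHECK does not forbid NULL (a CHECK constraint passes when its expression is NULL) → nullable.
- lon: declared NOT NULL → not nullable.

fuel, volume, weight, zone_id, sequence, priority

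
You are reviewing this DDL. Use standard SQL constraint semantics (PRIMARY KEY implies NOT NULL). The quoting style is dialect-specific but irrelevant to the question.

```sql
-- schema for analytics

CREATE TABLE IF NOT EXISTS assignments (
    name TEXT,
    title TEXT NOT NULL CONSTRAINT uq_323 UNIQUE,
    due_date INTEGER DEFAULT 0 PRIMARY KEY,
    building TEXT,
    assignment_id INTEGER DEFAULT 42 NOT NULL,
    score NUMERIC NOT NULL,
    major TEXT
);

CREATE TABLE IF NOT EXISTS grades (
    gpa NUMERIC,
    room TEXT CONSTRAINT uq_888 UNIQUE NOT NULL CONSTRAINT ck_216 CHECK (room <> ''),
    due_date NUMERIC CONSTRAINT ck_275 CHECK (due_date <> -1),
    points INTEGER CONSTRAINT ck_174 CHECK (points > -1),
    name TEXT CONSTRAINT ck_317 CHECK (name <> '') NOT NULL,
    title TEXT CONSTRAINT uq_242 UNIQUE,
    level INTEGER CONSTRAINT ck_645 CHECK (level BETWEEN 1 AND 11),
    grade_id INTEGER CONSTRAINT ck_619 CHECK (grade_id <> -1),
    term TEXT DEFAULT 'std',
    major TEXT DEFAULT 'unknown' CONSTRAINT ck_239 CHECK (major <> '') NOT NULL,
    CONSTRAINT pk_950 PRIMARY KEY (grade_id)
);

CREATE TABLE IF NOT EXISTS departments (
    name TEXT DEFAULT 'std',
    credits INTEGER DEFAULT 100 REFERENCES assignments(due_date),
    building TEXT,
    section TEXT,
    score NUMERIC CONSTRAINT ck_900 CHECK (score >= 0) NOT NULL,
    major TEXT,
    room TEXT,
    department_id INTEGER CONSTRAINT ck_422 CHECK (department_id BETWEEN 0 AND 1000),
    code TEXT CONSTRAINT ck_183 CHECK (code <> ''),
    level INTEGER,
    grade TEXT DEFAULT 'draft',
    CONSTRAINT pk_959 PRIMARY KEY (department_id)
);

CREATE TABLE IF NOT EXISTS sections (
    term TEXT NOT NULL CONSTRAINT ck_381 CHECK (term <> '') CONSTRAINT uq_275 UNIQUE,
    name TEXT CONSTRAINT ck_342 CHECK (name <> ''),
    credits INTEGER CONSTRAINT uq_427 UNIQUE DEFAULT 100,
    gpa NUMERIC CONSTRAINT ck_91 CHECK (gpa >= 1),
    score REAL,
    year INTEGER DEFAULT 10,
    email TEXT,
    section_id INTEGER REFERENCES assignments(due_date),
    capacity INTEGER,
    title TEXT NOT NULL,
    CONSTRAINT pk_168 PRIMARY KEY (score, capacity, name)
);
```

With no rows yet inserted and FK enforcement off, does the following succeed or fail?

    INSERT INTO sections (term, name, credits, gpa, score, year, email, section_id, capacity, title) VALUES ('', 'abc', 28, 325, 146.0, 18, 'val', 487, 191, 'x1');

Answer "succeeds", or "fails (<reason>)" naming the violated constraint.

The value '' for term violates CHECK (term <> '').

fails (CHECK on term)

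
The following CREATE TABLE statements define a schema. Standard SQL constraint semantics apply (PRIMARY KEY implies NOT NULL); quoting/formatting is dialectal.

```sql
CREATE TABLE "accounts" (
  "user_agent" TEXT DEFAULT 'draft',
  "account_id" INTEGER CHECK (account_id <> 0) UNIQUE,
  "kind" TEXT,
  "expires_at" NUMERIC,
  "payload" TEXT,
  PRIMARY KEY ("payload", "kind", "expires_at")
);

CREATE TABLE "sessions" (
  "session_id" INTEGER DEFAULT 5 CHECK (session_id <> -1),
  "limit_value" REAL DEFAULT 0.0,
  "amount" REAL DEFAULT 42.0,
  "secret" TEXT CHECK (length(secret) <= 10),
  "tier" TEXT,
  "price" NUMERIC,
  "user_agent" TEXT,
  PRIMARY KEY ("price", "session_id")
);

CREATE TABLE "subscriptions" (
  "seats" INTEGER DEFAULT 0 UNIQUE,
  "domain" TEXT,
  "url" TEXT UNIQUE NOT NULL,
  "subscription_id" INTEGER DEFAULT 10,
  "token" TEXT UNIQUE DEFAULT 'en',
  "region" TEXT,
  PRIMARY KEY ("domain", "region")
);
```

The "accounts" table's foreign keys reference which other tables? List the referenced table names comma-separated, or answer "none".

none

No column in accounts has a REFERENCES clause.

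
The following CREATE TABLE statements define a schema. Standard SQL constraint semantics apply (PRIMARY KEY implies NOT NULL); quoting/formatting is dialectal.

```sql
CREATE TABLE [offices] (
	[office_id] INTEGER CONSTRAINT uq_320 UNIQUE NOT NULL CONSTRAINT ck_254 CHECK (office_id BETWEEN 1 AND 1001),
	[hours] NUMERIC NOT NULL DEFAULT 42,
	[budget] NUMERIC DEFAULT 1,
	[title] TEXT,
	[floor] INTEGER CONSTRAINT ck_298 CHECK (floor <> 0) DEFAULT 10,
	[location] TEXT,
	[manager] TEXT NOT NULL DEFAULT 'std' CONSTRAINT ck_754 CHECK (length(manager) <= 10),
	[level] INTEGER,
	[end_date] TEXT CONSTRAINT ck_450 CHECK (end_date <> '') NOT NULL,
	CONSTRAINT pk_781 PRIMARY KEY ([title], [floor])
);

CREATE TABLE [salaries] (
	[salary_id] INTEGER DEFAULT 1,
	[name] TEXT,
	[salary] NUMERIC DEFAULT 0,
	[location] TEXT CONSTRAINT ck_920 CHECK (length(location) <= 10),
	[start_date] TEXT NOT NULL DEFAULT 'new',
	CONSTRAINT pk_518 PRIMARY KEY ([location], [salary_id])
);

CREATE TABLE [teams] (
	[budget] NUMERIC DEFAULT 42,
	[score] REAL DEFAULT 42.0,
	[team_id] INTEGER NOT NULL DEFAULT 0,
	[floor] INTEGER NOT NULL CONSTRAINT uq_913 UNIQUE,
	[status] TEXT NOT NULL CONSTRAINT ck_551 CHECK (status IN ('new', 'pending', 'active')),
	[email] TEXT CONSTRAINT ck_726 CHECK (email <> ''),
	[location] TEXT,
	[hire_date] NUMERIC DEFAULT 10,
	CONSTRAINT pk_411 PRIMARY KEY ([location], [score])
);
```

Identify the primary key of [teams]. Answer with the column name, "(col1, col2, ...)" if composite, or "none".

(location, score)

A table-level PRIMARY KEY clause names 2 columns: location, score.
This is a composite key — the combination is unique, not each column individually.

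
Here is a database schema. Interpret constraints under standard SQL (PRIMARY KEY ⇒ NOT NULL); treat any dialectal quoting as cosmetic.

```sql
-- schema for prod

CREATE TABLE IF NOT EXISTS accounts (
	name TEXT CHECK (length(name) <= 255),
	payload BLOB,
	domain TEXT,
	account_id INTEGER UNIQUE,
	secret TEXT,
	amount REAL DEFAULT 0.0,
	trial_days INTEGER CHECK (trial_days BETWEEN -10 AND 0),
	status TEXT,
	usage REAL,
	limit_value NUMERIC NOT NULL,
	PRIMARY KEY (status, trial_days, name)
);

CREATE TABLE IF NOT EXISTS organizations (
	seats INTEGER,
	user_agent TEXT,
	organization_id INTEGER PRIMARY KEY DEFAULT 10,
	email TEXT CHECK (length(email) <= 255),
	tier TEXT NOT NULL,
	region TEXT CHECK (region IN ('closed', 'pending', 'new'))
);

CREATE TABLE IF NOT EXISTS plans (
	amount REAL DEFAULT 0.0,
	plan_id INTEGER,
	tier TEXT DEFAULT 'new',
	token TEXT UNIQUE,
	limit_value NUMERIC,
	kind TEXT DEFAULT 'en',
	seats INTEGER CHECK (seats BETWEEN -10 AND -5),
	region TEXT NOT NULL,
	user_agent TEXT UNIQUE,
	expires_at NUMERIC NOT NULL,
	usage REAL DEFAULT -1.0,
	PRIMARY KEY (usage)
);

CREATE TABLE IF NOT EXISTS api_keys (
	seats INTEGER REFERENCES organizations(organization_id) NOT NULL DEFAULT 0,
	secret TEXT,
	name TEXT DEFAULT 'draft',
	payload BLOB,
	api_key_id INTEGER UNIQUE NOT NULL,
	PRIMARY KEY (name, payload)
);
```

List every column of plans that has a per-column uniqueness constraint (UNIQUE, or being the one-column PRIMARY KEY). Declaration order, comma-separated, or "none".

token, user_agent, usage

- amount: no UNIQUE or single-column PK constraint.
- plan_id: no UNIQUE or single-column PK constraint.
- tier: no UNIQUE or single-column PK constraint.
- token: declared UNIQUE → unique.
- limit_value: no UNIQUE or single-column PK constraint.
- kind: no UNIQUE or single-column PK constraint.
- seats: no UNIQUE or single-column PK constraint.
- region: no UNIQUE or single-column PK constraint.
- user_agent: declared UNIQUE → unique.
- expires_at: no UNIQUE or single-column PK constraint.
- usage: single-column PRIMARY KEY → unique.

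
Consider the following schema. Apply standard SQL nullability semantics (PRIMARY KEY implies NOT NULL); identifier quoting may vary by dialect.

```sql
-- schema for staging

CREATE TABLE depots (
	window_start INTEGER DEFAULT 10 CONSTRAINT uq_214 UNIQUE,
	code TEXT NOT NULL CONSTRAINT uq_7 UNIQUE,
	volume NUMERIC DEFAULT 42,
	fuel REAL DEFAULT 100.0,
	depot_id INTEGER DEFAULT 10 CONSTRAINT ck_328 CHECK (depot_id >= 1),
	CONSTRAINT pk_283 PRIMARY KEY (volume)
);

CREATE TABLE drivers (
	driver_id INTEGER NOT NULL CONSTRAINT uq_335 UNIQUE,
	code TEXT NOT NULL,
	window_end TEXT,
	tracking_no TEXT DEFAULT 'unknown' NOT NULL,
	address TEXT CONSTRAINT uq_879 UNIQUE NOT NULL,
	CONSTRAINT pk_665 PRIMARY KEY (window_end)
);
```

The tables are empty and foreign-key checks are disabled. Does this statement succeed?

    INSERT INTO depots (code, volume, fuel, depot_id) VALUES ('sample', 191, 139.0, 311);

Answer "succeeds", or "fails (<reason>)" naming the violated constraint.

NOT NULL columns: code is supplied; volume is supplied.
CHECK constraints: 311 satisfies (depot_id >= 1).
No constraint is violated.

succeeds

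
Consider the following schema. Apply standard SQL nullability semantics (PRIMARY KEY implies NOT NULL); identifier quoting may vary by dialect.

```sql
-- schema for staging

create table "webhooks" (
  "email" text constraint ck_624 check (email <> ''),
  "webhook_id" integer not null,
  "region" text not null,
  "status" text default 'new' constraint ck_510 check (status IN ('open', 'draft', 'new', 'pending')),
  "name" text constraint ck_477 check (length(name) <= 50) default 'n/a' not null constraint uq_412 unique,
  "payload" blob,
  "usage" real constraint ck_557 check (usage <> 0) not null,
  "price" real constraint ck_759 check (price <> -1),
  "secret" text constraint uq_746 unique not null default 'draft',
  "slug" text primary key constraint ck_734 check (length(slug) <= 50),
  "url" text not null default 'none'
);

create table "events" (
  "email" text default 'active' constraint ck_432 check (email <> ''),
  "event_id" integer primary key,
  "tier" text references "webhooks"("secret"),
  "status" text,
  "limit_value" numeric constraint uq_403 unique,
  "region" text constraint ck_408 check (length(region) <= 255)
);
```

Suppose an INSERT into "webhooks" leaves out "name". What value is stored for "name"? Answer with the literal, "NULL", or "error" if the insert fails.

name has an explicit DEFAULT 'n/a'.
When the column is omitted from an INSERT, that default is used.

'n/a'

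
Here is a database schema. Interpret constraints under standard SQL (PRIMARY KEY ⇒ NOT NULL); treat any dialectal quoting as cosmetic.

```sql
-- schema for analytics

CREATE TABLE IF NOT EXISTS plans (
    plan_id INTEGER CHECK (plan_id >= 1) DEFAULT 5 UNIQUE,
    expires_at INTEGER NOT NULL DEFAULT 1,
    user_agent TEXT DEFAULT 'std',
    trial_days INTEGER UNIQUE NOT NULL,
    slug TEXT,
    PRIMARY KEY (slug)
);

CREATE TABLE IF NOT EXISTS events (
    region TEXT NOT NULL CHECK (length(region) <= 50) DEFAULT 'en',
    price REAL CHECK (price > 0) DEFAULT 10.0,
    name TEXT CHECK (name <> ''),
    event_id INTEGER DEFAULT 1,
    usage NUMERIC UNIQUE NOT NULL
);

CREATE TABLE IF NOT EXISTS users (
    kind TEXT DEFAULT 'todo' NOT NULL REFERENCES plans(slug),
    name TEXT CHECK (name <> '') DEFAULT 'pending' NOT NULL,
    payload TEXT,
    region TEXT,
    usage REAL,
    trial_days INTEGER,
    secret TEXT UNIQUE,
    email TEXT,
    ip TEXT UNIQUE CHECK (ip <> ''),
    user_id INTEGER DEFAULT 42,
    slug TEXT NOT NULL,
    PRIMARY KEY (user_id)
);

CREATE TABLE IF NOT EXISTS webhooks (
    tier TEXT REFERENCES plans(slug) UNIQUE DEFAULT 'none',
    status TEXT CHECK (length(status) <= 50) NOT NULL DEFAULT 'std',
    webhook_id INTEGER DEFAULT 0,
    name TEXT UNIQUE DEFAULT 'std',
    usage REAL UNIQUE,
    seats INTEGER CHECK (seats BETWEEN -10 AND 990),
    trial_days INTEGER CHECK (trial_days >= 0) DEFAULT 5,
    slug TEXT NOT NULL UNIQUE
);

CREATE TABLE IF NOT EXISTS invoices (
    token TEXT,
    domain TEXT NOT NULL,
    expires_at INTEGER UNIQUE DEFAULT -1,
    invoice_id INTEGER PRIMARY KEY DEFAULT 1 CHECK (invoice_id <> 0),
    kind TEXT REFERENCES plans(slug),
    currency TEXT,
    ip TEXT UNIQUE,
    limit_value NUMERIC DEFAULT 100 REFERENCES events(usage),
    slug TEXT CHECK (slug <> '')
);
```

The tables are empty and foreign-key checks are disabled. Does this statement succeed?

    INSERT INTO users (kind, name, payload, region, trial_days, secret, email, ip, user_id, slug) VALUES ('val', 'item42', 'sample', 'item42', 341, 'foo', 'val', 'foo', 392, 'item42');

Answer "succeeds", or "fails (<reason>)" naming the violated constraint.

NOT NULL columns: kind is supplied; name is supplied; slug is supplied; user_id is supplied.
CHECK constraints: 'item42' satisfies (name <> ''); 'foo' satisfies (ip <> '').
No constraint is violated.

succeeds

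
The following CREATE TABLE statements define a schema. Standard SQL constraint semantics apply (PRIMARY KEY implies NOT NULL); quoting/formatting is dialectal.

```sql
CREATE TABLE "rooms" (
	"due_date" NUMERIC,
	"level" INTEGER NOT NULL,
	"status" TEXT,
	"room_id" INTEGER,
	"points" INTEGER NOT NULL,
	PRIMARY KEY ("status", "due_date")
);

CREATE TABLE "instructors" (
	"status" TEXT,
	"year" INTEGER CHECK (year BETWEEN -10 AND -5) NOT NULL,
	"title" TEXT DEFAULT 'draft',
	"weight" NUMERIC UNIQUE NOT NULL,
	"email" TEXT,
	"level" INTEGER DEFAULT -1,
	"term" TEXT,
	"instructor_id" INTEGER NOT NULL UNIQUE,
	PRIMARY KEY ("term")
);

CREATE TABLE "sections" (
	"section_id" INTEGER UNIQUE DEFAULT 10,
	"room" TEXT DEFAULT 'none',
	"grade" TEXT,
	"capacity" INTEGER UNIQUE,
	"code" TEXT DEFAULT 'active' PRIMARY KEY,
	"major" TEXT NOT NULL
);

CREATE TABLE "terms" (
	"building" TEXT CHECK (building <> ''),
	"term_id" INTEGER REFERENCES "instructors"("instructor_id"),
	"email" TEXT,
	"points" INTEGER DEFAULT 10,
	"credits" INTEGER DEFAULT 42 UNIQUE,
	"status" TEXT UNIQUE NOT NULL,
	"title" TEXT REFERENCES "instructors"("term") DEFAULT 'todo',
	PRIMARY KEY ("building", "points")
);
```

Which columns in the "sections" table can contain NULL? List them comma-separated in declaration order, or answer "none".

section_id, room, grade, capacity

- section_id: UNIQUE does not imply NOT NULL → nullable.
- room: DEFAULT only fills an omitted column; an explicit NULL is still allowed → nullable.
- grade: no NOT NULL constraint applies → nullable.
- capacity: UNIQUE does not imply NOT NULL → nullable.
- code: part of the PRIMARY KEY, which implies NOT NULL → not nullable.
- major: declared NOT NULL → not nullable.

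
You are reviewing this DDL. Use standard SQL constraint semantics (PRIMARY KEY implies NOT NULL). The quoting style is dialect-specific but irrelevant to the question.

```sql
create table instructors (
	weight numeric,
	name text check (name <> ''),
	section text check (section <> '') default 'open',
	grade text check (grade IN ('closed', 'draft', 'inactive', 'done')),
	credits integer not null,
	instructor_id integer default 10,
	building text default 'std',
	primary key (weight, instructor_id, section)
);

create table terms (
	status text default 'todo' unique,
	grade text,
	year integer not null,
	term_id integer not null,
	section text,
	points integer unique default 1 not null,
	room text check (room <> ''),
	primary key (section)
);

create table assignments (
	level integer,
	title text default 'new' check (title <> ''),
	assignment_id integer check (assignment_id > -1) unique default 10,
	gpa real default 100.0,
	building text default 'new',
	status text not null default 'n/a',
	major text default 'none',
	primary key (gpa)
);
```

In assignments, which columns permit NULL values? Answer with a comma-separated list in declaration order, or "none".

level, title, assignment_id, building, major

- level: no NOT NULL constraint applies → nullable.
- title: CHECK does not forbid NULL (a CHECK constraint passes when its expression is NULL) → nullable.
- assignment_id: CHECK does not forbid NULL (a CHECK constraint passes when its expression is NULL) → nullable.
- gpa: part of the PRIMARY KEY, which implies NOT NULL → not nullable.
- building: DEFAULT only fills an omitted column; an explicit NULL is still allowed → nullable.
- status: declared NOT NULL → not nullable.
- major: DEFAULT only fills an omitted column; an explicit NULL is still allowed → nullable.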